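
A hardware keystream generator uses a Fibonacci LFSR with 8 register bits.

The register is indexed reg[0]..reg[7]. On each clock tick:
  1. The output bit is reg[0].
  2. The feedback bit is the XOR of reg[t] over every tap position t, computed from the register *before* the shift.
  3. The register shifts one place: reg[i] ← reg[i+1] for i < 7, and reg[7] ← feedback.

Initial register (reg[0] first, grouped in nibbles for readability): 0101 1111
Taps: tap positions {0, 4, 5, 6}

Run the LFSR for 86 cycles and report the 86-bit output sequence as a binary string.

step | reg (before) | out | fb
   0 | 01011111 | 0 | 1
   1 | 10111111 | 1 | 0
   2 | 01111110 | 0 | 1
   3 | 11111101 | 1 | 1
   4 | 11111011 | 1 | 1
   5 | 11110111 | 1 | 1
   6 | 11101111 | 1 | 0
   7 | 11011110 | 1 | 0
   8 | 10111100 | 1 | 1
   9 | 01111001 | 0 | 1
  10 | 11110011 | 1 | 0
  11 | 11100110 | 1 | 1
  12 | 11001101 | 1 | 1
  13 | 10011011 | 1 | 1
  14 | 00110111 | 0 | 0
  15 | 01101110 | 0 | 1
  16 | 11011101 | 1 | 1
  17 | 10111011 | 1 | 1
  18 | 01110111 | 0 | 0
  19 | 11101110 | 1 | 0
  20 | 11011100 | 1 | 1
  21 | 10111001 | 1 | 0
  22 | 01110010 | 0 | 1
  23 | 11100101 | 1 | 0
  24 | 11001010 | 1 | 1
  25 | 10010101 | 1 | 0
  26 | 00101010 | 0 | 0
  27 | 01010100 | 0 | 1
  28 | 10101001 | 1 | 0
  29 | 01010010 | 0 | 1
  30 | 10100101 | 1 | 0
  31 | 01001010 | 0 | 0
  32 | 10010100 | 1 | 0
  33 | 00101000 | 0 | 1
  34 | 01010001 | 0 | 0
  35 | 10100010 | 1 | 0
  36 | 01000100 | 0 | 1
  37 | 10001001 | 1 | 0
  38 | 00010010 | 0 | 1
  39 | 00100101 | 0 | 1
  40 | 01001011 | 0 | 0
  41 | 10010110 | 1 | 1
  42 | 00101101 | 0 | 0
  43 | 01011010 | 0 | 0
  44 | 10110100 | 1 | 0
  45 | 01101000 | 0 | 1
  46 | 11010001 | 1 | 1
  47 | 10100011 | 1 | 0
  48 | 01000110 | 0 | 0
  49 | 10001100 | 1 | 1
  50 | 00011001 | 0 | 1
  51 | 00110011 | 0 | 1
  52 | 01100111 | 0 | 0
  53 | 11001110 | 1 | 0
  54 | 10011100 | 1 | 1
  55 | 00111001 | 0 | 1
  56 | 01110011 | 0 | 1
  57 | 11100111 | 1 | 1
  58 | 11001111 | 1 | 0
  59 | 10011110 | 1 | 0
  60 | 00111100 | 0 | 0
  61 | 01111000 | 0 | 1
  62 | 11110001 | 1 | 1
  63 | 11100011 | 1 | 0
  64 | 11000110 | 1 | 1
  65 | 10001101 | 1 | 1
  66 | 00011011 | 0 | 0
  67 | 00110110 | 0 | 0
  68 | 01101100 | 0 | 0
  69 | 11011000 | 1 | 0
  70 | 10110000 | 1 | 1
  71 | 01100001 | 0 | 0
  72 | 11000010 | 1 | 0
  73 | 10000100 | 1 | 0
  74 | 00001000 | 0 | 1
  75 | 00010001 | 0 | 0
  76 | 00100010 | 0 | 1
  77 | 01000101 | 0 | 1
  78 | 10001011 | 1 | 1
  79 | 00010111 | 0 | 0
  80 | 00101110 | 0 | 1
  81 | 01011101 | 0 | 0
  82 | 10111010 | 1 | 1
  83 | 01110101 | 0 | 1
  84 | 11101011 | 1 | 1
  85 | 11010111 | 1 | 1

01011111101111001101110111001010100101000100101101000110011100111100011011000010001011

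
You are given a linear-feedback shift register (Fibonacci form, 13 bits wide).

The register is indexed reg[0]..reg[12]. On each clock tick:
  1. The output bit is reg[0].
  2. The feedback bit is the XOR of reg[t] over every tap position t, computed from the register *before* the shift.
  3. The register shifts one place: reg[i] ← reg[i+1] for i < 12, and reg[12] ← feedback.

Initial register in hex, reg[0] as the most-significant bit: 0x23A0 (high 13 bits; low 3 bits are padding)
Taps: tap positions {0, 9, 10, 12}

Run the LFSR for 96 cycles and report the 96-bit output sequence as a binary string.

k : reg_k → out_k, fb_k
0: 0010001110100 → 0, fb=1
1: 0100011101001 → 0, fb=0
2: 1000111010010 → 1, fb=1
3: 0001110100101 → 0, fb=0
4: 0011101001010 → 0, fb=1
5: 0111010010101 → 0, fb=0
6: 1110100101010 → 1, fb=0
7: 1101001010100 → 1, fb=0
8: 1010010101000 → 1, fb=0
9: 0100101010000 → 0, fb=0
10: 1001010100000 → 1, fb=1
11: 0010101000001 → 0, fb=1
12: 0101010000011 → 0, fb=1
13: 1010100000111 → 1, fb=1
14: 0101000001111 → 0, fb=1
15: 1010000011111 → 1, fb=0
16: 0100000111110 → 0, fb=0
17: 1000001111100 → 1, fb=1
18: 0000011111001 → 0, fb=0
19: 0000111110010 → 0, fb=0
20: 0001111100100 → 0, fb=1
21: 0011111001001 → 0, fb=0
22: 0111110010010 → 0, fb=0
23: 1111100100100 → 1, fb=0
24: 1111001001000 → 1, fb=0
25: 1110010010000 → 1, fb=1
26: 1100100100001 → 1, fb=0
27: 1001001000010 → 1, fb=1
28: 0010010000101 → 0, fb=0
29: 0100100001010 → 0, fb=1
30: 1001000010101 → 1, fb=1
31: 0010000101011 → 0, fb=0
32: 0100001010110 → 0, fb=1
33: 1000010101101 → 1, fb=0
34: 0000101011010 → 0, fb=1
35: 0001010110101 → 0, fb=0
36: 0010101101010 → 0, fb=1
37: 0101011010101 → 0, fb=0
38: 1010110101010 → 1, fb=0
39: 0101101010100 → 0, fb=1
40: 1011010101001 → 1, fb=1
41: 0110101010011 → 0, fb=1
42: 1101010100111 → 1, fb=1
43: 1010101001111 → 1, fb=0
44: 0101010011110 → 0, fb=0
45: 1010100111100 → 1, fb=1
46: 0101001111001 → 0, fb=0
47: 1010011110010 → 1, fb=1
48: 0100111100101 → 0, fb=0
49: 1001111001010 → 1, fb=0
50: 0011110010100 → 0, fb=1
51: 0111100101001 → 0, fb=0
52: 1111001010010 → 1, fb=1
53: 1110010100101 → 1, fb=1
54: 1100101001011 → 1, fb=1
55: 1001010010111 → 1, fb=1
56: 0010100101111 → 0, fb=1
57: 0101001011111 → 0, fb=1
58: 1010010111111 → 1, fb=0
59: 0100101111110 → 0, fb=0
60: 1001011111100 → 1, fb=1
61: 0010111111001 → 0, fb=0
62: 0101111110010 → 0, fb=0
63: 1011111100100 → 1, fb=0
64: 0111111001000 → 0, fb=1
65: 1111110010001 → 1, fb=0
66: 1111100100010 → 1, fb=1
67: 1111001000101 → 1, fb=1
68: 1110010001011 → 1, fb=1
69: 1100100010111 → 1, fb=1
70: 1001000101111 → 1, fb=0
71: 0010001011110 → 0, fb=0
72: 0100010111100 → 0, fb=0
73: 1000101111000 → 1, fb=0
74: 0001011110000 → 0, fb=0
75: 0010111100000 → 0, fb=0
76: 0101111000000 → 0, fb=0
77: 1011110000000 → 1, fb=1
78: 0111100000001 → 0, fb=1
79: 1111000000011 → 1, fb=0
80: 1110000000110 → 1, fb=0
81: 1100000001100 → 1, fb=1
82: 1000000011001 → 1, fb=1
83: 0000000110011 → 0, fb=1
84: 0000001100111 → 0, fb=0
85: 0000011001110 → 0, fb=0
86: 0000110011100 → 0, fb=0
87: 0001100111000 → 0, fb=1
88: 0011001110001 → 0, fb=1
89: 0110011100011 → 0, fb=1
90: 1100111000111 → 1, fb=1
91: 1001110001111 → 1, fb=0
92: 0011100011110 → 0, fb=0
93: 0111000111100 → 0, fb=0
94: 1110001111000 → 1, fb=0
95: 1100011110000 → 1, fb=1

001000111010010101000001111100100100001010110101010011110010100101111110010001011110000000110011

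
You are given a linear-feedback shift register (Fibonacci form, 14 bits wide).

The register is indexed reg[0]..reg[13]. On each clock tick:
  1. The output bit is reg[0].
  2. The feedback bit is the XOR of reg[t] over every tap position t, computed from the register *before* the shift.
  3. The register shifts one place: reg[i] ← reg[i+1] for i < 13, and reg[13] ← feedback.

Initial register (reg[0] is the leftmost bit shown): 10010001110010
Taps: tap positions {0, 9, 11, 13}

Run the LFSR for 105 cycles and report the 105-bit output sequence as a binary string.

100100011100100111011100011100110000111110000000001011001010000100010000000001110001001101001010011000111

tick  register→output (feedback)
  0  10010001110010→1 (0)
  1  00100011100100→0 (1)
  2  01000111001001→0 (1)
  3  10001110010011→1 (1)
  4  00011100100111→0 (0)
  5  00111001001110→0 (1)
  6  01110010011101→0 (1)
  7  11100100111011→1 (1)
  8  11001001110111→1 (0)
  9  10010011101110→1 (0)
 10  00100111011100→0 (0)
 11  01001110111000→0 (1)
 12  10011101110001→1 (1)
 13  00111011100011→0 (1)
 14  01110111000111→0 (0)
 15  11101110001110→1 (0)
 16  11011100011100→1 (1)
 17  10111000111001→1 (1)
 18  01110001110011→0 (0)
 19  11100011100110→1 (0)
 20  11000111001100→1 (0)
 21  10001110011000→1 (0)
 22  00011100110000→0 (1)
 23  00111001100001→0 (1)
 24  01110011000011→0 (1)
 25  11100110000111→1 (1)
 26  11001100001111→1 (1)
 27  10011000011111→1 (0)
 28  00110000111110→0 (0)
 29  01100001111100→0 (0)
 30  11000011111000→1 (0)
 31  10000111110000→1 (0)
 32  00001111100000→0 (0)
 33  00011111000000→0 (0)
 34  00111110000000→0 (0)
 35  01111100000000→0 (0)
 36  11111000000000→1 (1)
 37  11110000000001→1 (0)
 38  11100000000010→1 (1)
 39  11000000000101→1 (1)
 40  10000000001011→1 (0)
 41  00000000010110→0 (0)
 42  00000000101100→0 (1)
 43  00000001011001→0 (0)
 44  00000010110010→0 (1)
 45  00000101100101→0 (0)
 46  00001011001010→0 (0)
 47  00010110010100→0 (0)
 48  00101100101000→0 (0)
 49  01011001010000→0 (1)
 50  10110010100001→1 (0)
 51  01100101000010→0 (0)
 52  11001010000100→1 (0)
 53  10010100001000→1 (1)
 54  00101000010001→0 (0)
 55  01010000100010→0 (0)
 56  10100001000100→1 (0)
 57  01000010001000→0 (0)
 58  10000100010000→1 (0)
 59  00001000100000→0 (0)
 60  00010001000000→0 (0)
 61  00100010000000→0 (0)
 62  01000100000000→0 (0)
 63  10001000000000→1 (1)
 64  00010000000001→0 (1)
 65  00100000000011→0 (1)
 66  01000000000111→0 (0)
 67  10000000001110→1 (0)
 68  00000000011100→0 (0)
 69  00000000111000→0 (1)
 70  00000001110001→0 (0)
 71  00000011100010→0 (0)
 72  00000111000100→0 (1)
 73  00001110001001→0 (1)
 74  00011100010011→0 (0)
 75  00111000100110→0 (1)
 76  01110001001101→0 (0)
 77  11100010011010→1 (0)
 78  11000100110100→1 (1)
 79  10001001101001→1 (0)
 80  00010011010010→0 (1)
 81  00100110100101→0 (0)
 82  01001101001010→0 (0)
 83  10011010010100→1 (1)
 84  00110100101001→0 (1)
 85  01101001010011→0 (0)
 86  11010010100110→1 (0)
 87  10100101001100→1 (0)
 88  01001010011000→0 (1)
 89  10010100110001→1 (1)
 90  00101001100011→0 (1)
 91  01010011000111→0 (0)
 92  10100110001110→1 (0)
 93  01001100011100→0 (0)
 94  10011000111000→1 (0)
 95  00110001110000→0 (1)
 96  01100011100001→0 (1)
 97  11000111000011→1 (0)
 98  10001110000110→1 (0)
 99  00011100001100→0 (1)
100  00111000011001→0 (0)
101  01110000110010→0 (1)
102  11100001100101→1 (1)
103  11000011001011→1 (0)
104  10000110010110→1 (1)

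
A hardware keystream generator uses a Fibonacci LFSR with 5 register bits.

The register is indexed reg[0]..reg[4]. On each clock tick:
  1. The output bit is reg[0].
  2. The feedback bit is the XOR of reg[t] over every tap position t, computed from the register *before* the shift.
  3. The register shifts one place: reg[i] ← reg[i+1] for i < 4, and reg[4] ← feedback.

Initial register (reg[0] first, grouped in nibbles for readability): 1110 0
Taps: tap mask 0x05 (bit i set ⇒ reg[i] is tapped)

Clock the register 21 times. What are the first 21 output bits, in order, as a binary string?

k : reg_k → out_k, fb_k
0: 11100 → 1, fb=0
1: 11000 → 1, fb=1
2: 10001 → 1, fb=1
3: 00011 → 0, fb=0
4: 00110 → 0, fb=1
5: 01101 → 0, fb=1
6: 11011 → 1, fb=1
7: 10111 → 1, fb=0
8: 01110 → 0, fb=1
9: 11101 → 1, fb=0
10: 11010 → 1, fb=1
11: 10101 → 1, fb=0
12: 01010 → 0, fb=0
13: 10100 → 1, fb=0
14: 01000 → 0, fb=0
15: 10000 → 1, fb=1
16: 00001 → 0, fb=0
17: 00010 → 0, fb=0
18: 00100 → 0, fb=1
19: 01001 → 0, fb=0
20: 10010 → 1, fb=1

111000110111010100001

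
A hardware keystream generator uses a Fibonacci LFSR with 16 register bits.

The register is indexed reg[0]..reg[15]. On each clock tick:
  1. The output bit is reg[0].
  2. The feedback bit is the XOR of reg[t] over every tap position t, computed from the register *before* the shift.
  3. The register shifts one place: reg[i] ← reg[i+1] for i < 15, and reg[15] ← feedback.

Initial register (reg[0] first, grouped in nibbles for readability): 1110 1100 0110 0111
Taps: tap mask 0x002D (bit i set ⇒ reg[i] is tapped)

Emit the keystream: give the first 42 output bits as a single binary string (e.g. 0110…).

111011000110011110110010001100101010110100

tick  register→output (feedback)
  0  1110110001100111→1 (1)
  1  1101100011001111→1 (0)
  2  1011000110011110→1 (1)
  3  0110001100111101→0 (1)
  4  1100011001111011→1 (0)
  5  1000110011110110→1 (0)
  6  0001100111101100→0 (1)
  7  0011001111011001→0 (0)
  8  0110011110110010→0 (0)
  9  1100111101100100→1 (0)
 10  1001111011001000→1 (1)
 11  0011110110010001→0 (1)
 12  0111101100100011→0 (0)
 13  1111011001000110→1 (0)
 14  1110110010001100→1 (1)
 15  1101100100011001→1 (0)
 16  1011001000110010→1 (1)
 17  0110010001100101→0 (0)
 18  1100100011001010→1 (1)
 19  1001000110010101→1 (0)
 20  0010001100101010→0 (1)
 21  0100011001010101→0 (1)
 22  1000110010101011→1 (0)
 23  0001100101010110→0 (1)
 24  0011001010101101→0 (0)
 25  0110010101011010→0 (0)
 26  1100101010110100→1 (1)
 27  1001010101101001→1 (1)
 28  0010101011010011→0 (1)
 29  0101010110100111→0 (0)
 30  1010101101001110→1 (0)
 31  0101011010011100→0 (0)
 32  1010110100111000→1 (1)
 33  0101101001110001→0 (1)
 34  1011010011100011→1 (0)
 35  0110100111000110→0 (1)
 36  1101001110001101→1 (0)
 37  1010011100011010→1 (1)
 38  0100111000110101→0 (1)
 39  1001110001101011→1 (1)
 40  0011100011010111→0 (0)
 41  0111000110101110→0 (0)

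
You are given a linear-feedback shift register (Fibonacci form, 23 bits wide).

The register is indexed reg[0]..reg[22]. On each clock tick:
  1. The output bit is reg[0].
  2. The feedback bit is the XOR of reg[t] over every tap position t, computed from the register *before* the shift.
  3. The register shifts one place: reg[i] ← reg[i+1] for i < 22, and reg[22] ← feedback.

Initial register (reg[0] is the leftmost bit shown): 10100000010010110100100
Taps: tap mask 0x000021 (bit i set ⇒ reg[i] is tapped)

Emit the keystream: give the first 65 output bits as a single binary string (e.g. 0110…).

tick  register→output (feedback)
  0  10100000010010110100100→1 (1)
  1  01000000100101101001001→0 (0)
  2  10000001001011010010010→1 (1)
  3  00000010010110100100101→0 (0)
  4  00000100101101001001010→0 (1)
  5  00001001011010010010101→0 (0)
  6  00010010110100100101010→0 (0)
  7  00100101101001001010100→0 (1)
  8  01001011010010010101001→0 (0)
  9  10010110100100101010010→1 (0)
 10  00101101001001010100100→0 (1)
 11  01011010010010101001001→0 (0)
 12  10110100100101010010010→1 (0)
 13  01101001001010100100100→0 (0)
 14  11010010010101001001000→1 (1)
 15  10100100101010010010001→1 (0)
 16  01001001010100100100010→0 (0)
 17  10010010101001001000100→1 (1)
 18  00100101010010010001001→0 (1)
 19  01001010100100100010011→0 (0)
 20  10010101001001000100110→1 (0)
 21  00101010010010001001100→0 (0)
 22  01010100100100010011000→0 (1)
 23  10101001001000100110001→1 (1)
 24  01010010010001001100011→0 (0)
 25  10100100100010011000110→1 (0)
 26  01001001000100110001100→0 (0)
 27  10010010001001100011000→1 (1)
 28  00100100010011000110001→0 (1)
 29  01001000100110001100011→0 (0)
 30  10010001001100011000110→1 (1)
 31  00100010011000110001101→0 (0)
 32  01000100110001100011010→0 (1)
 33  10001001100011000110101→1 (1)
 34  00010011000110001101011→0 (0)
 35  00100110001100011010110→0 (1)
 36  01001100011000110101101→0 (1)
 37  10011000110001101011011→1 (1)
 38  00110001100011010110111→0 (0)
 39  01100011000110101101110→0 (0)
 40  11000110001101011011100→1 (0)
 41  10001100011010110111000→1 (0)
 42  00011000110101101110000→0 (0)
 43  00110001101011011100000→0 (0)
 44  01100011010110111000000→0 (0)
 45  11000110101101110000000→1 (0)
 46  10001101011011100000000→1 (0)
 47  00011010110111000000000→0 (0)
 48  00110101101110000000000→0 (1)
 49  01101011011100000000001→0 (0)
 50  11010110111000000000010→1 (0)
 51  10101101110000000000100→1 (0)
 52  01011011100000000001000→0 (0)
 53  10110111000000000010000→1 (0)
 54  01101110000000000100000→0 (1)
 55  11011100000000001000001→1 (0)
 56  10111000000000010000010→1 (1)
 57  01110000000000100000101→0 (0)
 58  11100000000001000001010→1 (1)
 59  11000000000010000010101→1 (1)
 60  10000000000100000101011→1 (1)
 61  00000000001000001010111→0 (0)
 62  00000000010000010101110→0 (0)
 63  00000000100000101011100→0 (0)
 64  00000001000001010111000→0 (0)

10100000010010110100100101010010010001001100011000110101101110000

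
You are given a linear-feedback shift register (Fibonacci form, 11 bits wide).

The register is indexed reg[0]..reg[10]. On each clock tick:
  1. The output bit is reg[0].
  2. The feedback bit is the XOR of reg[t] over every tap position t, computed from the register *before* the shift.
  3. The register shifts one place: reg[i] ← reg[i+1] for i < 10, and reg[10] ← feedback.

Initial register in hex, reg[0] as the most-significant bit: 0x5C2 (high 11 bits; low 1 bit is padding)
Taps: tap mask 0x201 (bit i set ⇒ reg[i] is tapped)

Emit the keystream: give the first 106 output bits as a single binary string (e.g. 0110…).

0101110000100011010100000111011111110010011001111010010110010000100101111110100011001110101101001110110111

k : reg_k → out_k, fb_k
0: 01011100001 → 0, fb=0
1: 10111000010 → 1, fb=0
2: 01110000100 → 0, fb=0
3: 11100001000 → 1, fb=1
4: 11000010001 → 1, fb=1
5: 10000100011 → 1, fb=0
6: 00001000110 → 0, fb=1
7: 00010001101 → 0, fb=0
8: 00100011010 → 0, fb=1
9: 01000110101 → 0, fb=0
10: 10001101010 → 1, fb=0
11: 00011010100 → 0, fb=0
12: 00110101000 → 0, fb=0
13: 01101010000 → 0, fb=0
14: 11010100000 → 1, fb=1
15: 10101000001 → 1, fb=1
16: 01010000011 → 0, fb=1
17: 10100000111 → 1, fb=0
18: 01000001110 → 0, fb=1
19: 10000011101 → 1, fb=1
20: 00000111011 → 0, fb=1
21: 00001110111 → 0, fb=1
22: 00011101111 → 0, fb=1
23: 00111011111 → 0, fb=1
24: 01110111111 → 0, fb=1
25: 11101111111 → 1, fb=0
26: 11011111110 → 1, fb=0
27: 10111111100 → 1, fb=1
28: 01111111001 → 0, fb=0
29: 11111110010 → 1, fb=0
30: 11111100100 → 1, fb=1
31: 11111001001 → 1, fb=1
32: 11110010011 → 1, fb=0
33: 11100100110 → 1, fb=0
34: 11001001100 → 1, fb=1
35: 10010011001 → 1, fb=1
36: 00100110011 → 0, fb=1
37: 01001100111 → 0, fb=1
38: 10011001111 → 1, fb=0
39: 00110011110 → 0, fb=1
40: 01100111101 → 0, fb=0
41: 11001111010 → 1, fb=0
42: 10011110100 → 1, fb=1
43: 00111101001 → 0, fb=0
44: 01111010010 → 0, fb=1
45: 11110100101 → 1, fb=1
46: 11101001011 → 1, fb=0
47: 11010010110 → 1, fb=0
48: 10100101100 → 1, fb=1
49: 01001011001 → 0, fb=0
50: 10010110010 → 1, fb=0
51: 00101100100 → 0, fb=0
52: 01011001000 → 0, fb=0
53: 10110010000 → 1, fb=1
54: 01100100001 → 0, fb=0
55: 11001000010 → 1, fb=0
56: 10010000100 → 1, fb=1
57: 00100001001 → 0, fb=0
58: 01000010010 → 0, fb=1
59: 10000100101 → 1, fb=1
60: 00001001011 → 0, fb=1
61: 00010010111 → 0, fb=1
62: 00100101111 → 0, fb=1
63: 01001011111 → 0, fb=1
64: 10010111111 → 1, fb=0
65: 00101111110 → 0, fb=1
66: 01011111101 → 0, fb=0
67: 10111111010 → 1, fb=0
68: 01111110100 → 0, fb=0
69: 11111101000 → 1, fb=1
70: 11111010001 → 1, fb=1
71: 11110100011 → 1, fb=0
72: 11101000110 → 1, fb=0
73: 11010001100 → 1, fb=1
74: 10100011001 → 1, fb=1
75: 01000110011 → 0, fb=1
76: 10001100111 → 1, fb=0
77: 00011001110 → 0, fb=1
78: 00110011101 → 0, fb=0
79: 01100111010 → 0, fb=1
80: 11001110101 → 1, fb=1
81: 10011101011 → 1, fb=0
82: 00111010110 → 0, fb=1
83: 01110101101 → 0, fb=0
84: 11101011010 → 1, fb=0
85: 11010110100 → 1, fb=1
86: 10101101001 → 1, fb=1
87: 01011010011 → 0, fb=1
88: 10110100111 → 1, fb=0
89: 01101001110 → 0, fb=1
90: 11010011101 → 1, fb=1
91: 10100111011 → 1, fb=0
92: 01001110110 → 0, fb=1
93: 10011101101 → 1, fb=1
94: 00111011011 → 0, fb=1
95: 01110110111 → 0, fb=1
96: 11101101111 → 1, fb=0
97: 11011011110 → 1, fb=0
98: 10110111100 → 1, fb=1
99: 01101111001 → 0, fb=0
100: 11011110010 → 1, fb=0
101: 10111100100 → 1, fb=1
102: 01111001001 → 0, fb=0
103: 11110010010 → 1, fb=0
104: 11100100100 → 1, fb=1
105: 11001001001 → 1, fb=1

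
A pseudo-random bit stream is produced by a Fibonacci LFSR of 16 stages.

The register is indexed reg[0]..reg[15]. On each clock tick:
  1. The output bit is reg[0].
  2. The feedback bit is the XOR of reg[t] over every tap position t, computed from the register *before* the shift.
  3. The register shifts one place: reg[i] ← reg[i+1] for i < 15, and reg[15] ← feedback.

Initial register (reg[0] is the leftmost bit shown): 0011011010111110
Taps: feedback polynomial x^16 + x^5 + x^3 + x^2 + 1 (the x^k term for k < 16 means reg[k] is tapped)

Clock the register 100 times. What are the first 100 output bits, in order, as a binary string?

k : reg_k → out_k, fb_k
0: 0011011010111110 → 0, fb=1
1: 0110110101111101 → 0, fb=0
2: 1101101011111010 → 1, fb=0
3: 1011010111110100 → 1, fb=0
4: 0110101111101000 → 0, fb=1
5: 1101011111010001 → 1, fb=1
6: 1010111110100011 → 1, fb=1
7: 0101111101000111 → 0, fb=0
8: 1011111010001110 → 1, fb=0
9: 0111110100011100 → 0, fb=1
10: 1111101000111001 → 1, fb=1
11: 1111010001110011 → 1, fb=0
12: 1110100011100110 → 1, fb=0
13: 1101000111001100 → 1, fb=0
14: 1010001110011000 → 1, fb=0
15: 0100011100110000 → 0, fb=1
16: 1000111001100001 → 1, fb=0
17: 0001110011000010 → 0, fb=0
18: 0011100110000100 → 0, fb=0
19: 0111001100001000 → 0, fb=0
20: 1110011000010000 → 1, fb=1
21: 1100110000100001 → 1, fb=0
22: 1001100001000010 → 1, fb=0
23: 0011000010000100 → 0, fb=0
24: 0110000100001000 → 0, fb=1
25: 1100001000010001 → 1, fb=1
26: 1000010000100011 → 1, fb=0
27: 0000100001000110 → 0, fb=0
28: 0001000010001100 → 0, fb=1
29: 0010000100011001 → 0, fb=1
30: 0100001000110011 → 0, fb=0
31: 1000010001100110 → 1, fb=0
32: 0000100011001100 → 0, fb=0
33: 0001000110011000 → 0, fb=1
34: 0010001100110001 → 0, fb=1
35: 0100011001100011 → 0, fb=1
36: 1000110011000111 → 1, fb=0
37: 0001100110001110 → 0, fb=1
38: 0011001100011101 → 0, fb=0
39: 0110011000111010 → 0, fb=0
40: 1100110001110100 → 1, fb=0
41: 1001100011101000 → 1, fb=0
42: 0011000111010000 → 0, fb=0
43: 0110001110100000 → 0, fb=1
44: 1100011101000001 → 1, fb=0
45: 1000111010000010 → 1, fb=0
46: 0001110100000100 → 0, fb=0
47: 0011101000001000 → 0, fb=0
48: 0111010000010000 → 0, fb=1
49: 1110100000100001 → 1, fb=0
50: 1101000001000010 → 1, fb=0
51: 1010000010000100 → 1, fb=0
52: 0100000100001000 → 0, fb=0
53: 1000001000010000 → 1, fb=1
54: 0000010000100001 → 0, fb=1
55: 0000100001000011 → 0, fb=0
56: 0001000010000110 → 0, fb=1
57: 0010000100001101 → 0, fb=1
58: 0100001000011011 → 0, fb=0
59: 1000010000110110 → 1, fb=0
60: 0000100001101100 → 0, fb=0
61: 0001000011011000 → 0, fb=1
62: 0010000110110001 → 0, fb=1
63: 0100001101100011 → 0, fb=0
64: 1000011011000110 → 1, fb=0
65: 0000110110001100 → 0, fb=1
66: 0001101100011001 → 0, fb=1
67: 0011011000110011 → 0, fb=1
68: 0110110001100111 → 0, fb=0
69: 1101100011001110 → 1, fb=0
70: 1011000110011100 → 1, fb=1
71: 0110001100111001 → 0, fb=1
72: 1100011001110011 → 1, fb=0
73: 1000110011100110 → 1, fb=0
74: 0001100111001100 → 0, fb=1
75: 0011001110011001 → 0, fb=0
76: 0110011100110010 → 0, fb=0
77: 1100111001100100 → 1, fb=0
78: 1001110011001000 → 1, fb=1
79: 0011100110010001 → 0, fb=0
80: 0111001100100010 → 0, fb=0
81: 1110011001000100 → 1, fb=1
82: 1100110010001001 → 1, fb=0
83: 1001100100010010 → 1, fb=0
84: 0011001000100100 → 0, fb=0
85: 0110010001001000 → 0, fb=0
86: 1100100010010000 → 1, fb=1
87: 1001000100100001 → 1, fb=0
88: 0010001001000010 → 0, fb=1
89: 0100010010000101 → 0, fb=1
90: 1000100100001011 → 1, fb=1
91: 0001001000010111 → 0, fb=1
92: 0010010000101111 → 0, fb=0
93: 0100100001011110 → 0, fb=0
94: 1001000010111100 → 1, fb=0
95: 0010000101111000 → 0, fb=1
96: 0100001011110001 → 0, fb=0
97: 1000010111100010 → 1, fb=0
98: 0000101111000100 → 0, fb=0
99: 0001011110001000 → 0, fb=0

0011011010111110100011100110000100001000110011000111010000010000100001101100011001110011001000100100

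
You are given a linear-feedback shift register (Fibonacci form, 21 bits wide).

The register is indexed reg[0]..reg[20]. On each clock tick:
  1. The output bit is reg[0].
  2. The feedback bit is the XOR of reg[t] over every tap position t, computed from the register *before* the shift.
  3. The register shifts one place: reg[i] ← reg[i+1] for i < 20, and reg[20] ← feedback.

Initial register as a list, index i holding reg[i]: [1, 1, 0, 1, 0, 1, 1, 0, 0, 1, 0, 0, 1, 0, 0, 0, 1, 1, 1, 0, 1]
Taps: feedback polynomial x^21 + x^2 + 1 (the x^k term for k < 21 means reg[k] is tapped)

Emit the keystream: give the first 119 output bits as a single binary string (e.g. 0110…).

11010110010010001110110001111011010110101110110010110001100010101111001110111101000010011110101001001001011100100001101

tick  register→output (feedback)
  0  110101100100100011101→1 (1)
  1  101011001001000111011→1 (0)
  2  010110010010001110110→0 (0)
  3  101100100100011101100→1 (0)
  4  011001001000111011000→0 (1)
  5  110010010001110110001→1 (1)
  6  100100100011101100011→1 (1)
  7  001001000111011000111→0 (1)
  8  010010001110110001111→0 (0)
  9  100100011101100011110→1 (1)
 10  001000111011000111101→0 (1)
 11  010001110110001111011→0 (0)
 12  100011101100011110110→1 (1)
 13  000111011000111101101→0 (0)
 14  001110110001111011010→0 (1)
 15  011101100011110110101→0 (1)
 16  111011000111101101011→1 (0)
 17  110110001111011010110→1 (1)
 18  101100011110110101101→1 (0)
 19  011000111101101011010→0 (1)
 20  110001111011010110101→1 (1)
 21  100011110110101101011→1 (1)
 22  000111101101011010111→0 (0)
 23  001111011010110101110→0 (1)
 24  011110110101101011101→0 (1)
 25  111101101011010111011→1 (0)
 26  111011010110101110110→1 (0)
 27  110110101101011101100→1 (1)
 28  101101011010111011001→1 (0)
 29  011010110101110110010→0 (1)
 30  110101101011101100101→1 (1)
 31  101011010111011001011→1 (0)
 32  010110101110110010110→0 (0)
 33  101101011101100101100→1 (0)
 34  011010111011001011000→0 (1)
 35  110101110110010110001→1 (1)
 36  101011101100101100011→1 (0)
 37  010111011001011000110→0 (0)
 38  101110110010110001100→1 (0)
 39  011101100101100011000→0 (1)
 40  111011001011000110001→1 (0)
 41  110110010110001100010→1 (1)
 42  101100101100011000101→1 (0)
 43  011001011000110001010→0 (1)
 44  110010110001100010101→1 (1)
 45  100101100011000101011→1 (1)
 46  001011000110001010111→0 (1)
 47  010110001100010101111→0 (0)
 48  101100011000101011110→1 (0)
 49  011000110001010111100→0 (1)
 50  110001100010101111001→1 (1)
 51  100011000101011110011→1 (1)
 52  000110001010111100111→0 (0)
 53  001100010101111001110→0 (1)
 54  011000101011110011101→0 (1)
 55  110001010111100111011→1 (1)
 56  100010101111001110111→1 (1)
 57  000101011110011101111→0 (0)
 58  001010111100111011110→0 (1)
 59  010101111001110111101→0 (0)
 60  101011110011101111010→1 (0)
 61  010111100111011110100→0 (0)
 62  101111001110111101000→1 (0)
 63  011110011101111010000→0 (1)
 64  111100111011110100001→1 (0)
 65  111001110111101000010→1 (0)
 66  110011101111010000100→1 (1)
 67  100111011110100001001→1 (1)
 68  001110111101000010011→0 (1)
 69  011101111010000100111→0 (1)
 70  111011110100001001111→1 (0)
 71  110111101000010011110→1 (1)
 72  101111010000100111101→1 (0)
 73  011110100001001111010→0 (1)
 74  111101000010011110101→1 (0)
 75  111010000100111101010→1 (0)
 76  110100001001111010100→1 (1)
 77  101000010011110101001→1 (0)
 78  010000100111101010010→0 (0)
 79  100001001111010100100→1 (1)
 80  000010011110101001001→0 (0)
 81  000100111101010010010→0 (0)
 82  001001111010100100100→0 (1)
 83  010011110101001001001→0 (0)
 84  100111101010010010010→1 (1)
 85  001111010100100100101→0 (1)
 86  011110101001001001011→0 (1)
 87  111101010010010010111→1 (0)
 88  111010100100100101110→1 (0)
 89  110101001001001011100→1 (1)
 90  101010010010010111001→1 (0)
 91  010100100100101110010→0 (0)
 92  101001001001011100100→1 (0)
 93  010010010010111001000→0 (0)
 94  100100100101110010000→1 (1)
 95  001001001011100100001→0 (1)
 96  010010010111001000011→0 (0)
 97  100100101110010000110→1 (1)
 98  001001011100100001101→0 (1)
 99  010010111001000011011→0 (0)
100  100101110010000110110→1 (1)
101  001011100100001101101→0 (1)
102  010111001000011011011→0 (0)
103  101110010000110110110→1 (0)
104  011100100001101101100→0 (1)
105  111001000011011011001→1 (0)
106  110010000110110110010→1 (1)
107  100100001101101100101→1 (1)
108  001000011011011001011→0 (1)
109  010000110110110010111→0 (0)
110  100001101101100101110→1 (1)
111  000011011011001011101→0 (0)
112  000110110110010111010→0 (0)
113  001101101100101110100→0 (1)
114  011011011001011101001→0 (1)
115  110110110010111010011→1 (1)
116  101101100101110100111→1 (0)
117  011011001011101001110→0 (1)
118  110110010111010011101→1 (1)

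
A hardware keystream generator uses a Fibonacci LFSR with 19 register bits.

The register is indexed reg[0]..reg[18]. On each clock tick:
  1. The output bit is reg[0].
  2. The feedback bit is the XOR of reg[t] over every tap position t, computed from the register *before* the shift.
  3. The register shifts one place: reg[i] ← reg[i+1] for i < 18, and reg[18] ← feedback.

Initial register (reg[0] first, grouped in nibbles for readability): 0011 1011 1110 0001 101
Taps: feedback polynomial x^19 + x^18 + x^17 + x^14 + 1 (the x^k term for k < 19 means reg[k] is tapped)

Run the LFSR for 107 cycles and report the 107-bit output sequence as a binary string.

k : reg_k → out_k, fb_k
0: 0011101111100001101 → 0, fb=1
1: 0111011111000011011 → 0, fb=1
2: 1110111110000110111 → 1, fb=0
3: 1101111100001101110 → 1, fb=0
4: 1011111000011011100 → 1, fb=0
5: 0111110000110111000 → 0, fb=1
6: 1111100001101110001 → 1, fb=1
7: 1111000011011100011 → 1, fb=1
8: 1110000110111000111 → 1, fb=1
9: 1100001101110001111 → 1, fb=1
10: 1000011011100011111 → 1, fb=0
11: 0000110111000111110 → 0, fb=0
12: 0001101110001111100 → 0, fb=1
13: 0011011100011111001 → 0, fb=0
14: 0110111000111110010 → 0, fb=0
15: 1101110001111100100 → 1, fb=1
16: 1011100011111001001 → 1, fb=0
17: 0111000111110010010 → 0, fb=0
18: 1110001111100100100 → 1, fb=1
19: 1100011111001001001 → 1, fb=0
20: 1000111110010010010 → 1, fb=1
21: 0001111100100100101 → 0, fb=1
22: 0011111001001001011 → 0, fb=0
23: 0111110010010010110 → 0, fb=0
24: 1111100100100101100 → 1, fb=1
25: 1111001001001011001 → 1, fb=1
26: 1110010010010110011 → 1, fb=0
27: 1100100100101100110 → 1, fb=0
28: 1001001001011001100 → 1, fb=1
29: 0010010010110011001 → 0, fb=0
30: 0100100101100110010 → 0, fb=0
31: 1001001011001100100 → 1, fb=1
32: 0010010110011001001 → 0, fb=1
33: 0100101100110010011 → 0, fb=1
34: 1001011001100100111 → 1, fb=1
35: 0010110011001001111 → 0, fb=0
36: 0101100110010011110 → 0, fb=0
37: 1011001100100111100 → 1, fb=0
38: 0110011001001111000 → 0, fb=1
39: 1100110010011110001 → 1, fb=1
40: 1001100100111100011 → 1, fb=1
41: 0011001001111000111 → 0, fb=0
42: 0110010011110001110 → 0, fb=1
43: 1100100111100011101 → 1, fb=1
44: 1001001111000111011 → 1, fb=0
45: 0010011110001110110 → 0, fb=0
46: 0100111100011101100 → 0, fb=0
47: 1001111000111011000 → 1, fb=0
48: 0011110001110110000 → 0, fb=1
49: 0111100011101100001 → 0, fb=1
50: 1111000111011000011 → 1, fb=1
51: 1110001110110000111 → 1, fb=1
52: 1100011101100001111 → 1, fb=1
53: 1000111011000011111 → 1, fb=0
54: 0001110110000111110 → 0, fb=0
55: 0011101100001111100 → 0, fb=1
56: 0111011000011111001 → 0, fb=0
57: 1110110000111110010 → 1, fb=1
58: 1101100001111100101 → 1, fb=0
59: 1011000011111001010 → 1, fb=0
60: 0110000111110010100 → 0, fb=1
61: 1100001111100101001 → 1, fb=0
62: 1000011111001010010 → 1, fb=1
63: 0000111110010100101 → 0, fb=1
64: 0001111100101001011 → 0, fb=0
65: 0011111001010010110 → 0, fb=0
66: 0111110010100101100 → 0, fb=0
67: 1111100101001011000 → 1, fb=0
68: 1111001010010110000 → 1, fb=0
69: 1110010100101100000 → 1, fb=1
70: 1100101001011000001 → 1, fb=0
71: 1001010010110000010 → 1, fb=0
72: 0010100101100000100 → 0, fb=0
73: 0101001011000001000 → 0, fb=0
74: 1010010110000010000 → 1, fb=0
75: 0100101100000100000 → 0, fb=0
76: 1001011000001000000 → 1, fb=1
77: 0010110000010000001 → 0, fb=1
78: 0101100000100000011 → 0, fb=0
79: 1011000001000000110 → 1, fb=0
80: 0110000010000001100 → 0, fb=0
81: 1100000100000011000 → 1, fb=0
82: 1000001000000110000 → 1, fb=0
83: 0000010000001100000 → 0, fb=0
84: 0000100000011000000 → 0, fb=0
85: 0001000000110000000 → 0, fb=0
86: 0010000001100000000 → 0, fb=0
87: 0100000011000000000 → 0, fb=0
88: 1000000110000000000 → 1, fb=1
89: 0000001100000000001 → 0, fb=1
90: 0000011000000000011 → 0, fb=0
91: 0000110000000000110 → 0, fb=1
92: 0001100000000001101 → 0, fb=1
93: 0011000000000011011 → 0, fb=1
94: 0110000000000110111 → 0, fb=1
95: 1100000000001101111 → 1, fb=1
96: 1000000000011011111 → 1, fb=0
97: 0000000000110111110 → 0, fb=0
98: 0000000001101111100 → 0, fb=1
99: 0000000011011111001 → 0, fb=0
100: 0000000110111110010 → 0, fb=0
101: 0000001101111100100 → 0, fb=0
102: 0000011011111001000 → 0, fb=0
103: 0000110111110010000 → 0, fb=1
104: 0001101111100100001 → 0, fb=1
105: 0011011111001000011 → 0, fb=0
106: 0110111110010000110 → 0, fb=1

00111011111000011011100011111001001001011001100100111100011101100001111100101001011000001000000110000000000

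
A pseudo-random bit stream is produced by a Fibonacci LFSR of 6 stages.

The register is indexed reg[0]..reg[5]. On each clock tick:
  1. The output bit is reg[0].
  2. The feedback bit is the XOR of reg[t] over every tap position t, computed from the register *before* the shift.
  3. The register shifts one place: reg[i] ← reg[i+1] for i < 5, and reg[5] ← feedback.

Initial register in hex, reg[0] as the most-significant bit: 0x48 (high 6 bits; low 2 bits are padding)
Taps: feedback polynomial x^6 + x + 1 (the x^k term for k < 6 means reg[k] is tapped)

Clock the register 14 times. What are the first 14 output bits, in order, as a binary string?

tick  register→output (feedback)
  0  010010→0 (1)
  1  100101→1 (1)
  2  001011→0 (0)
  3  010110→0 (1)
  4  101101→1 (1)
  5  011011→0 (1)
  6  110111→1 (0)
  7  101110→1 (1)
  8  011101→0 (1)
  9  111011→1 (0)
 10  110110→1 (0)
 11  101100→1 (1)
 12  011001→0 (1)
 13  110011→1 (0)

01001011011101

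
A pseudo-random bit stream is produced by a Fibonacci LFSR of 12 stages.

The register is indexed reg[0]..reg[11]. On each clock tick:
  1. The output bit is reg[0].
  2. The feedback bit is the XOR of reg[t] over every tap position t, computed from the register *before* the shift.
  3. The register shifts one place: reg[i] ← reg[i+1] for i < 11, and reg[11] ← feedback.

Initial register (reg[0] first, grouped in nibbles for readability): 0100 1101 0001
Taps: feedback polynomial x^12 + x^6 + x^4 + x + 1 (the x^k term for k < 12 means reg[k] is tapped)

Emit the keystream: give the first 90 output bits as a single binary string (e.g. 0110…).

k : reg_k → out_k, fb_k
0: 010011010001 → 0, fb=0
1: 100110100010 → 1, fb=1
2: 001101000101 → 0, fb=0
3: 011010001010 → 0, fb=0
4: 110100010100 → 1, fb=0
5: 101000101000 → 1, fb=0
6: 010001010000 → 0, fb=1
7: 100010100001 → 1, fb=1
8: 000101000011 → 0, fb=0
9: 001010000110 → 0, fb=1
10: 010100001101 → 0, fb=1
11: 101000011011 → 1, fb=1
12: 010000110111 → 0, fb=0
13: 100001101110 → 1, fb=0
14: 000011011100 → 0, fb=1
15: 000110111001 → 0, fb=0
16: 001101110010 → 0, fb=1
17: 011011100101 → 0, fb=1
18: 110111001011 → 1, fb=1
19: 101110010111 → 1, fb=0
20: 011100101110 → 0, fb=0
21: 111001011100 → 1, fb=0
22: 110010111000 → 1, fb=0
23: 100101110000 → 1, fb=0
24: 001011100000 → 0, fb=0
25: 010111000000 → 0, fb=0
26: 101110000000 → 1, fb=0
27: 011100000000 → 0, fb=1
28: 111000000001 → 1, fb=0
29: 110000000010 → 1, fb=0
30: 100000000100 → 1, fb=1
31: 000000001001 → 0, fb=0
32: 000000010010 → 0, fb=0
33: 000000100100 → 0, fb=1
34: 000001001001 → 0, fb=0
35: 000010010010 → 0, fb=1
36: 000100100101 → 0, fb=1
37: 001001001011 → 0, fb=0
38: 010010010110 → 0, fb=0
39: 100100101100 → 1, fb=0
40: 001001011000 → 0, fb=0
41: 010010110000 → 0, fb=1
42: 100101100001 → 1, fb=0
43: 001011000010 → 0, fb=1
44: 010110000101 → 0, fb=0
45: 101100001010 → 1, fb=1
46: 011000010101 → 0, fb=1
47: 110000101011 → 1, fb=1
48: 100001010111 → 1, fb=1
49: 000010101111 → 0, fb=0
50: 000101011110 → 0, fb=0
51: 001010111100 → 0, fb=0
52: 010101111000 → 0, fb=0
53: 101011110000 → 1, fb=1
54: 010111100001 → 0, fb=1
55: 101111000011 → 1, fb=0
56: 011110000110 → 0, fb=0
57: 111100001100 → 1, fb=0
58: 111000011000 → 1, fb=0
59: 110000110000 → 1, fb=1
60: 100001100001 → 1, fb=0
61: 000011000010 → 0, fb=1
62: 000110000101 → 0, fb=1
63: 001100001011 → 0, fb=0
64: 011000010110 → 0, fb=1
65: 110000101101 → 1, fb=1
66: 100001011011 → 1, fb=1
67: 000010110111 → 0, fb=0
68: 000101101110 → 0, fb=1
69: 001011011101 → 0, fb=1
70: 010110111011 → 0, fb=1
71: 101101110111 → 1, fb=0
72: 011011101110 → 0, fb=1
73: 110111011101 → 1, fb=1
74: 101110111011 → 1, fb=1
75: 011101110111 → 0, fb=0
76: 111011101110 → 1, fb=0
77: 110111011100 → 1, fb=1
78: 101110111001 → 1, fb=1
79: 011101110011 → 0, fb=0
80: 111011100110 → 1, fb=0
81: 110111001100 → 1, fb=1
82: 101110011001 → 1, fb=0
83: 011100110010 → 0, fb=0
84: 111001100100 → 1, fb=1
85: 110011001001 → 1, fb=1
86: 100110010011 → 1, fb=0
87: 001100100110 → 0, fb=1
88: 011001001101 → 0, fb=1
89: 110010011011 → 1, fb=1

010011010001010000110111001011100000000100100101100001010111100001100001011011101110111001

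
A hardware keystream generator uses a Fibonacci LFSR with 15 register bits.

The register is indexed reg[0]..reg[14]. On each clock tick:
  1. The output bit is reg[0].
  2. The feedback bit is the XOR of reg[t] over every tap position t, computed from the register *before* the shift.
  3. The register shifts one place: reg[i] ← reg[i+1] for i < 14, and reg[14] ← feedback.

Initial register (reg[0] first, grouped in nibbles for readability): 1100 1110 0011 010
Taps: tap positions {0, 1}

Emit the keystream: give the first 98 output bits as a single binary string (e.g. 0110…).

11001110001101001010010010111011110110111001100011011001010100101101011111101110111100000110011000

step | reg (before) | out | fb
   0 | 110011100011010 | 1 | 0
   1 | 100111000110100 | 1 | 1
   2 | 001110001101001 | 0 | 0
   3 | 011100011010010 | 0 | 1
   4 | 111000110100101 | 1 | 0
   5 | 110001101001010 | 1 | 0
   6 | 100011010010100 | 1 | 1
   7 | 000110100101001 | 0 | 0
   8 | 001101001010010 | 0 | 0
   9 | 011010010100100 | 0 | 1
  10 | 110100101001001 | 1 | 0
  11 | 101001010010010 | 1 | 1
  12 | 010010100100101 | 0 | 1
  13 | 100101001001011 | 1 | 1
  14 | 001010010010111 | 0 | 0
  15 | 010100100101110 | 0 | 1
  16 | 101001001011101 | 1 | 1
  17 | 010010010111011 | 0 | 1
  18 | 100100101110111 | 1 | 1
  19 | 001001011101111 | 0 | 0
  20 | 010010111011110 | 0 | 1
  21 | 100101110111101 | 1 | 1
  22 | 001011101111011 | 0 | 0
  23 | 010111011110110 | 0 | 1
  24 | 101110111101101 | 1 | 1
  25 | 011101111011011 | 0 | 1
  26 | 111011110110111 | 1 | 0
  27 | 110111101101110 | 1 | 0
  28 | 101111011011100 | 1 | 1
  29 | 011110110111001 | 0 | 1
  30 | 111101101110011 | 1 | 0
  31 | 111011011100110 | 1 | 0
  32 | 110110111001100 | 1 | 0
  33 | 101101110011000 | 1 | 1
  34 | 011011100110001 | 0 | 1
  35 | 110111001100011 | 1 | 0
  36 | 101110011000110 | 1 | 1
  37 | 011100110001101 | 0 | 1
  38 | 111001100011011 | 1 | 0
  39 | 110011000110110 | 1 | 0
  40 | 100110001101100 | 1 | 1
  41 | 001100011011001 | 0 | 0
  42 | 011000110110010 | 0 | 1
  43 | 110001101100101 | 1 | 0
  44 | 100011011001010 | 1 | 1
  45 | 000110110010101 | 0 | 0
  46 | 001101100101010 | 0 | 0
  47 | 011011001010100 | 0 | 1
  48 | 110110010101001 | 1 | 0
  49 | 101100101010010 | 1 | 1
  50 | 011001010100101 | 0 | 1
  51 | 110010101001011 | 1 | 0
  52 | 100101010010110 | 1 | 1
  53 | 001010100101101 | 0 | 0
  54 | 010101001011010 | 0 | 1
  55 | 101010010110101 | 1 | 1
  56 | 010100101101011 | 0 | 1
  57 | 101001011010111 | 1 | 1
  58 | 010010110101111 | 0 | 1
  59 | 100101101011111 | 1 | 1
  60 | 001011010111111 | 0 | 0
  61 | 010110101111110 | 0 | 1
  62 | 101101011111101 | 1 | 1
  63 | 011010111111011 | 0 | 1
  64 | 110101111110111 | 1 | 0
  65 | 101011111101110 | 1 | 1
  66 | 010111111011101 | 0 | 1
  67 | 101111110111011 | 1 | 1
  68 | 011111101110111 | 0 | 1
  69 | 111111011101111 | 1 | 0
  70 | 111110111011110 | 1 | 0
  71 | 111101110111100 | 1 | 0
  72 | 111011101111000 | 1 | 0
  73 | 110111011110000 | 1 | 0
  74 | 101110111100000 | 1 | 1
  75 | 011101111000001 | 0 | 1
  76 | 111011110000011 | 1 | 0
  77 | 110111100000110 | 1 | 0
  78 | 101111000001100 | 1 | 1
  79 | 011110000011001 | 0 | 1
  80 | 111100000110011 | 1 | 0
  81 | 111000001100110 | 1 | 0
  82 | 110000011001100 | 1 | 0
  83 | 100000110011000 | 1 | 1
  84 | 000001100110001 | 0 | 0
  85 | 000011001100010 | 0 | 0
  86 | 000110011000100 | 0 | 0
  87 | 001100110001000 | 0 | 0
  88 | 011001100010000 | 0 | 1
  89 | 110011000100001 | 1 | 0
  90 | 100110001000010 | 1 | 1
  91 | 001100010000101 | 0 | 0
  92 | 011000100001010 | 0 | 1
  93 | 110001000010101 | 1 | 0
  94 | 100010000101010 | 1 | 1
  95 | 000100001010101 | 0 | 0
  96 | 001000010101010 | 0 | 0
  97 | 010000101010100 | 0 | 1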